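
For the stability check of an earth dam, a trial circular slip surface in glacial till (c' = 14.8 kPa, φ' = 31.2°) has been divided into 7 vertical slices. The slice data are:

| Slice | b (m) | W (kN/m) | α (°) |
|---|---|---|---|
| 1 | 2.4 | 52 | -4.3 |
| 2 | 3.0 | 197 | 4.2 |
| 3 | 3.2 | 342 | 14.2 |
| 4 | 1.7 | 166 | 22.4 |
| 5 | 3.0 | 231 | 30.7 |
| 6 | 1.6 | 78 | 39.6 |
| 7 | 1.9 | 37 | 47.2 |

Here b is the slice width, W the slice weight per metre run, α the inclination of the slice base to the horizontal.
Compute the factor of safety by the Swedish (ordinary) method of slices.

Ordinary method of slices: FS = Σ[c'·Δl_i + (W_i cosα_i)·tanφ'] / Σ W_i sinα_i, with Δl_i = b_i / cosα_i.
Slice 1: Δl = 2.4/cos(-4.3°) = 2.407 m; N'_1 = 52·cos(-4.3°) = 51.9; c'Δl = 35.62; W sinα = -3.9
Slice 2: Δl = 3.0/cos4.2° = 3.008 m; N'_2 = 197·cos4.2° = 196.5; c'Δl = 44.52; W sinα = 14.4
Slice 3: Δl = 3.2/cos14.2° = 3.301 m; N'_3 = 342·cos14.2° = 331.6; c'Δl = 48.85; W sinα = 83.9
Slice 4: Δl = 1.7/cos22.4° = 1.839 m; N'_4 = 166·cos22.4° = 153.5; c'Δl = 27.21; W sinα = 63.3
Slice 5: Δl = 3.0/cos30.7° = 3.489 m; N'_5 = 231·cos30.7° = 198.6; c'Δl = 51.64; W sinα = 117.9
Slice 6: Δl = 1.6/cos39.6° = 2.077 m; N'_6 = 78·cos39.6° = 60.1; c'Δl = 30.73; W sinα = 49.7
Slice 7: Δl = 1.9/cos47.2° = 2.796 m; N'_7 = 37·cos47.2° = 25.1; c'Δl = 41.39; W sinα = 27.1
Σc'Δl = 280.0 kN/m; ΣN' = 1017.2 kN/m; ΣW sinα = 352.5 kN/m
Resisting = 280.0 + 1017.2·tan31.2° = 280.0 + 616.0 = 896.0 kN/m
FS = 896.0 / 352.5 = 2.542

FS = 2.54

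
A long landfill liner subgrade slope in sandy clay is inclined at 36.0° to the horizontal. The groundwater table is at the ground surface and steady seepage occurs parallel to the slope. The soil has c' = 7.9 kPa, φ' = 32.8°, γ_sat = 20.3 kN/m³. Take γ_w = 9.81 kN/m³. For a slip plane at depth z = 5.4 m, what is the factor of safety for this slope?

FS = 0.61

With seepage parallel to the slope and the water table at the surface, the effective normal stress on the slip plane uses the buoyant unit weight γ' = γ_sat − γ_w while the driving shear stress uses γ_sat:
FS = [c' + γ' z cos²β tanφ'] / [γ_sat z sinβ cosβ]
γ' = 20.3 − 9.81 = 10.49 kN/m³
Numerator = 7.9 + 10.49·5.4·cos²36.0°·tan32.8° = 7.9 + 10.49·5.4·0.6545·0.6445 = 31.793 kPa
Denominator = 20.3·5.4·sin36.0°·cos36.0° = 20.3·5.4·0.5878·0.8090 = 52.127 kPa
FS = 31.793 / 52.127 = 0.610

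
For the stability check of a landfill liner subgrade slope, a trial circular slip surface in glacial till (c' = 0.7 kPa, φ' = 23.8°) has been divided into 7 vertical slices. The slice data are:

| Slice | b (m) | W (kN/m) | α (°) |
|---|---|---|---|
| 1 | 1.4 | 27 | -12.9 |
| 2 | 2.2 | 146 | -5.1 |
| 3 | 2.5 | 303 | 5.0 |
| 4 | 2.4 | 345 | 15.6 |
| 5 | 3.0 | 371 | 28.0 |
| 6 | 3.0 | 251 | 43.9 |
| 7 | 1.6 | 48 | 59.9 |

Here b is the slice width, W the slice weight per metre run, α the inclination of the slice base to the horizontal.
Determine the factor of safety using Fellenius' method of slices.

FS = 1.23

Ordinary method of slices: FS = Σ[c'·Δl_i + (W_i cosα_i)·tanφ'] / Σ W_i sinα_i, with Δl_i = b_i / cosα_i.
Slice 1: Δl = 1.4/cos(-12.9°) = 1.436 m; N'_1 = 27·cos(-12.9°) = 26.3; c'Δl = 1.01; W sinα = -6.0
Slice 2: Δl = 2.2/cos(-5.1°) = 2.209 m; N'_2 = 146·cos(-5.1°) = 145.4; c'Δl = 1.55; W sinα = -13.0
Slice 3: Δl = 2.5/cos5.0° = 2.510 m; N'_3 = 303·cos5.0° = 301.8; c'Δl = 1.76; W sinα = 26.4
Slice 4: Δl = 2.4/cos15.6° = 2.492 m; N'_4 = 345·cos15.6° = 332.3; c'Δl = 1.74; W sinα = 92.8
Slice 5: Δl = 3.0/cos28.0° = 3.398 m; N'_5 = 371·cos28.0° = 327.6; c'Δl = 2.38; W sinα = 174.2
Slice 6: Δl = 3.0/cos43.9° = 4.163 m; N'_6 = 251·cos43.9° = 180.9; c'Δl = 2.91; W sinα = 174.0
Slice 7: Δl = 1.6/cos59.9° = 3.190 m; N'_7 = 48·cos59.9° = 24.1; c'Δl = 2.23; W sinα = 41.5
Σc'Δl = 13.6 kN/m; ΣN' = 1338.4 kN/m; ΣW sinα = 489.9 kN/m
Resisting = 13.6 + 1338.4·tan23.8° = 13.6 + 590.3 = 603.9 kN/m
FS = 603.9 / 489.9 = 1.233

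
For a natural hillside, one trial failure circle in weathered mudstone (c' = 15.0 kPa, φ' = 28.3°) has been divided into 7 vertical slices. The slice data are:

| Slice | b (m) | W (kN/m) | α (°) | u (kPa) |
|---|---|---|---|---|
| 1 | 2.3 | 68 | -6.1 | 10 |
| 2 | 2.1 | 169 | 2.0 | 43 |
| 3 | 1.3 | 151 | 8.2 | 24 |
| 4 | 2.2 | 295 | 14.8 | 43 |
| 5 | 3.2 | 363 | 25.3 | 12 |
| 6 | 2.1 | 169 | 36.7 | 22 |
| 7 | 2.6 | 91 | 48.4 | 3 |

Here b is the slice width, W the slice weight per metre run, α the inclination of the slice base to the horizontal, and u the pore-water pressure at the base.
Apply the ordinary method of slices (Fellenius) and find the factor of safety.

Ordinary method of slices: FS = Σ[c'·Δl_i + (W_i cosα_i − u_i·Δl_i)·tanφ'] / Σ W_i sinα_i, with Δl_i = b_i / cosα_i.
Slice 1: Δl = 2.3/cos(-6.1°) = 2.313 m; N'_1 = 68·cos(-6.1°) − 10·2.313 = 44.5; c'Δl = 34.70; W sinα = -7.2
Slice 2: Δl = 2.1/cos2.0° = 2.101 m; N'_2 = 169·cos2.0° − 43·2.101 = 78.5; c'Δl = 31.52; W sinα = 5.9
Slice 3: Δl = 1.3/cos8.2° = 1.313 m; N'_3 = 151·cos8.2° − 24·1.313 = 117.9; c'Δl = 19.70; W sinα = 21.5
Slice 4: Δl = 2.2/cos14.8° = 2.275 m; N'_4 = 295·cos14.8° − 43·2.275 = 187.4; c'Δl = 34.13; W sinα = 75.4
Slice 5: Δl = 3.2/cos25.3° = 3.539 m; N'_5 = 363·cos25.3° − 12·3.539 = 285.7; c'Δl = 53.09; W sinα = 155.1
Slice 6: Δl = 2.1/cos36.7° = 2.619 m; N'_6 = 169·cos36.7° − 22·2.619 = 77.9; c'Δl = 39.29; W sinα = 101.0
Slice 7: Δl = 2.6/cos48.4° = 3.916 m; N'_7 = 91·cos48.4° − 3·3.916 = 48.7; c'Δl = 58.74; W sinα = 68.0
Σc'Δl = 271.2 kN/m; ΣN' = 840.6 kN/m; ΣW sinα = 419.7 kN/m
Resisting = 271.2 + 840.6·tan28.3° = 271.2 + 452.6 = 723.8 kN/m
FS = 723.8 / 419.7 = 1.724

FS = 1.72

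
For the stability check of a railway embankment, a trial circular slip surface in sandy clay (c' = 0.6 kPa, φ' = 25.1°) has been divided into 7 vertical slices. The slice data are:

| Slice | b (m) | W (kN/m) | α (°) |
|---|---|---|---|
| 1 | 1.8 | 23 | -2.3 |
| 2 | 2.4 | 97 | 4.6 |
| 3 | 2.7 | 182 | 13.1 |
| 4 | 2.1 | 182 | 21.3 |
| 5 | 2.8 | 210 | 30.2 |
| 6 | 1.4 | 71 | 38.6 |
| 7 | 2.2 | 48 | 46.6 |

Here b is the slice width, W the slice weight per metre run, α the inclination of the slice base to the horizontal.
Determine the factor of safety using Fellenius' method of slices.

FS = 1.19

Ordinary method of slices: FS = Σ[c'·Δl_i + (W_i cosα_i)·tanφ'] / Σ W_i sinα_i, with Δl_i = b_i / cosα_i.
Slice 1: Δl = 1.8/cos(-2.3°) = 1.801 m; N'_1 = 23·cos(-2.3°) = 23.0; c'Δl = 1.08; W sinα = -0.9
Slice 2: Δl = 2.4/cos4.6° = 2.408 m; N'_2 = 97·cos4.6° = 96.7; c'Δl = 1.44; W sinα = 7.8
Slice 3: Δl = 2.7/cos13.1° = 2.772 m; N'_3 = 182·cos13.1° = 177.3; c'Δl = 1.66; W sinα = 41.3
Slice 4: Δl = 2.1/cos21.3° = 2.254 m; N'_4 = 182·cos21.3° = 169.6; c'Δl = 1.35; W sinα = 66.1
Slice 5: Δl = 2.8/cos30.2° = 3.240 m; N'_5 = 210·cos30.2° = 181.5; c'Δl = 1.94; W sinα = 105.6
Slice 6: Δl = 1.4/cos38.6° = 1.791 m; N'_6 = 71·cos38.6° = 55.5; c'Δl = 1.07; W sinα = 44.3
Slice 7: Δl = 2.2/cos46.6° = 3.202 m; N'_7 = 48·cos46.6° = 33.0; c'Δl = 1.92; W sinα = 34.9
Σc'Δl = 10.5 kN/m; ΣN' = 736.5 kN/m; ΣW sinα = 299.0 kN/m
Resisting = 10.5 + 736.5·tan25.1° = 10.5 + 345.0 = 355.5 kN/m
FS = 355.5 / 299.0 = 1.189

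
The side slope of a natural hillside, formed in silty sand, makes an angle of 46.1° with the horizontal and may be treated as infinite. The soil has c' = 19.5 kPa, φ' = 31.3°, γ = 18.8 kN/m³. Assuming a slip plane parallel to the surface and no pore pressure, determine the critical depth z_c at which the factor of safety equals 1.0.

z_c = 5.00 m

Setting FS = 1.00 in FS = [c' + γz cos²β tanφ'] / [γz sinβ cosβ] and solving for z:
z = c' / [γ cosβ (FS·sinβ − cosβ·tanφ')]
  = 19.5 / [18.8·cos46.1°·(1.00·sin46.1° − cos46.1°·tan31.3°)]
  = 19.5 / [18.8·0.6934·(1.00·0.7206 − 0.6934·0.6080)]
  = 19.5 / 3.8972 = 5.004 m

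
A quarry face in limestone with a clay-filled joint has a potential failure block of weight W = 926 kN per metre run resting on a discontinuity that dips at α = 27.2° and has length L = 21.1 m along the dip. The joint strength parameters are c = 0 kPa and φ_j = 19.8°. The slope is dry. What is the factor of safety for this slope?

Resolving the block weight along and normal to the plane and applying the Mohr–Coulomb strength on the joint:
N' = W cosα = 926·cos27.2° = 823.6 kN/m
Driving force T = W sinα = 926·sin27.2° = 423.3 kN/m
Resisting force R = c·L + N'·tanφ_j = 0·21.1 + 823.6·tan19.8° = 0.0 + 296.5 = 296.5 kN/m
FS = R / T = 296.5 / 423.3 = 0.701

FS = 0.70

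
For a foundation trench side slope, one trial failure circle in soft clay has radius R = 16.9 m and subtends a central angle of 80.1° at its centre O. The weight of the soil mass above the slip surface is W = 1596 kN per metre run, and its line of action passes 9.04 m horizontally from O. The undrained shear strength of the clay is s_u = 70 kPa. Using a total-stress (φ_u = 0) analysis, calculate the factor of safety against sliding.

FS = 1.94

Taking moments about the centre O, the resisting moment is provided by the undrained shear strength acting along the arc:
Arc length L_a = R·θ = 16.9·(80.1°·π/180) = 16.9·1.3980 = 23.63 m
M_R = s_u·L_a·R = 70·23.63·16.9 = 27950.0 kN·m/m
M_D = W·d = 1596·9.04 = 14427.8 kN·m/m
FS = M_R / M_D = 27950.0 / 14427.8 = 1.937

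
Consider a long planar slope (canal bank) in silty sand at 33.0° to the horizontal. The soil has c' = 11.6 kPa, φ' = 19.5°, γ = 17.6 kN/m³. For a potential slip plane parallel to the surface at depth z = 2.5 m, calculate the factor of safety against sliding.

FS = 1.12

For an infinite slope with a slip plane parallel to the surface (no pore pressure): FS = [c' + γz cos²β tanφ'] / [γz sinβ cosβ].
γz = 17.6·2.5 = 44.00 kN/m²
Numerator = 11.6 + 44.00·cos²33.0°·tan19.5° = 11.6 + 44.00·0.7034·0.3541 = 22.559 kPa
Denominator = 44.00·sin33.0°·cos33.0° = 44.00·0.5446·0.8387 = 20.098 kPa
FS = 22.559 / 20.098 = 1.122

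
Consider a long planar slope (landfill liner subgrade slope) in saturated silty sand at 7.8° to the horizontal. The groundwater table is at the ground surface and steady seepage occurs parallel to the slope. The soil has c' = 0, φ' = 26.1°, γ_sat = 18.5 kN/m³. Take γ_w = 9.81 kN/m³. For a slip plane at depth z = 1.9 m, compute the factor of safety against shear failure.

With seepage parallel to the slope and the water table at the surface, the effective normal stress on the slip plane uses the buoyant unit weight γ' = γ_sat − γ_w while the driving shear stress uses γ_sat:
FS = [c' + γ' z cos²β tanφ'] / [γ_sat z sinβ cosβ]
(For c' = 0 this reduces to FS = (γ'/γ_sat)·tanφ'/tanβ.)
γ' = 18.5 − 9.81 = 8.69 kN/m³
Numerator = 0.0 + 8.69·1.9·cos²7.8°·tan26.1° = 0.0 + 8.69·1.9·0.9816·0.4899 = 7.940 kPa
Denominator = 18.5·1.9·sin7.8°·cos7.8° = 18.5·1.9·0.1357·0.9907 = 4.726 kPa
FS = 7.940 / 4.726 = 1.680

FS = 1.68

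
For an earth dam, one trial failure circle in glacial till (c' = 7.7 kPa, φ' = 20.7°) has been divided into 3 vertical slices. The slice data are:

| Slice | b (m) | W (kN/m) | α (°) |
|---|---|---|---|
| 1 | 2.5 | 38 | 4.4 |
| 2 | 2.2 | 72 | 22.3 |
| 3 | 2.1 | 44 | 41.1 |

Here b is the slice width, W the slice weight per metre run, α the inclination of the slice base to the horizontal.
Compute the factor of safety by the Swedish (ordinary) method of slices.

Ordinary method of slices: FS = Σ[c'·Δl_i + (W_i cosα_i)·tanφ'] / Σ W_i sinα_i, with Δl_i = b_i / cosα_i.
Slice 1: Δl = 2.5/cos4.4° = 2.507 m; N'_1 = 38·cos4.4° = 37.9; c'Δl = 19.31; W sinα = 2.9
Slice 2: Δl = 2.2/cos22.3° = 2.378 m; N'_2 = 72·cos22.3° = 66.6; c'Δl = 18.31; W sinα = 27.3
Slice 3: Δl = 2.1/cos41.1° = 2.787 m; N'_3 = 44·cos41.1° = 33.2; c'Δl = 21.46; W sinα = 28.9
Σc'Δl = 59.1 kN/m; ΣN' = 137.7 kN/m; ΣW sinα = 59.2 kN/m
Resisting = 59.1 + 137.7·tan20.7° = 59.1 + 52.0 = 111.1 kN/m
FS = 111.1 / 59.2 = 1.878

FS = 1.88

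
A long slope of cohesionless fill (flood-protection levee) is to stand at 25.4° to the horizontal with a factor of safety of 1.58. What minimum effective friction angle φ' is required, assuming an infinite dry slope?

φ' = 36.9°

FS = tanφ'/tanβ ⇒ tanφ' = FS · tanβ = 1.58 · tan25.4° = 0.7502
φ' = arctan(0.7502) = 36.88°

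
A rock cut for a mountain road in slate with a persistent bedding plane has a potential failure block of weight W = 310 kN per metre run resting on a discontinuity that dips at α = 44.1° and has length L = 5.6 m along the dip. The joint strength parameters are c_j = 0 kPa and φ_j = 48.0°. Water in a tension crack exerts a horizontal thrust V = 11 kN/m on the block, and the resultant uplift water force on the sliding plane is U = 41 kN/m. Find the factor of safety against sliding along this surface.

Resolving the block weight along and normal to the plane and applying the Mohr–Coulomb strength on the joint:
N' = W cosα − U − V sinα = 310·cos44.1° − 41 − 11·sin44.1° = 174.0 kN/m
Driving force T = W sinα + V cosα = 310·sin44.1° + 11·cos44.1° = 223.6 kN/m
Resisting force R = c_j·L + N'·tanφ_j = 0·5.6 + 174.0·tan48.0° = 0.0 + 193.2 = 193.2 kN/m
FS = R / T = 193.2 / 223.6 = 0.864

FS = 0.86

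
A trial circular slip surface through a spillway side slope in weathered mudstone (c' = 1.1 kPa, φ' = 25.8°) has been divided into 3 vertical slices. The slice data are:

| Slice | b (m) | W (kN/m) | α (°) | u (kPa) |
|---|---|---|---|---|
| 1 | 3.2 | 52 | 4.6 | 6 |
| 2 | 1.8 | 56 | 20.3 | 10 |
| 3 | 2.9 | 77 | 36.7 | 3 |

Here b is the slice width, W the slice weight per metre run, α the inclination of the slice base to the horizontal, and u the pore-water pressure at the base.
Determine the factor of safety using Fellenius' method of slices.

FS = 0.95

Ordinary method of slices: FS = Σ[c'·Δl_i + (W_i cosα_i − u_i·Δl_i)·tanφ'] / Σ W_i sinα_i, with Δl_i = b_i / cosα_i.
Slice 1: Δl = 3.2/cos4.6° = 3.210 m; N'_1 = 52·cos4.6° − 6·3.210 = 32.6; c'Δl = 3.53; W sinα = 4.2
Slice 2: Δl = 1.8/cos20.3° = 1.919 m; N'_2 = 56·cos20.3° − 10·1.919 = 33.3; c'Δl = 2.11; W sinα = 19.4
Slice 3: Δl = 2.9/cos36.7° = 3.617 m; N'_3 = 77·cos36.7° − 3·3.617 = 50.9; c'Δl = 3.98; W sinα = 46.0
Σc'Δl = 9.6 kN/m; ΣN' = 116.8 kN/m; ΣW sinα = 69.6 kN/m
Resisting = 9.6 + 116.8·tan25.8° = 9.6 + 56.5 = 66.1 kN/m
FS = 66.1 / 69.6 = 0.949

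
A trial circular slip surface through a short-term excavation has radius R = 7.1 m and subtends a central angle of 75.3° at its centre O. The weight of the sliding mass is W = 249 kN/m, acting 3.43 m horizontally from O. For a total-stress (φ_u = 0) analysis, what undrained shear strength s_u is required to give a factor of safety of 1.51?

FS = s_u·L_a·R / (W·d), so s_u = FS·W·d / (L_a·R).
Arc length L_a = R·θ = 7.1·(75.3°·π/180) = 7.1·1.3142 = 9.33 m
s_u = 1.51·249·3.43 / (9.33·7.1) = 1289.6 / 66.25 = 19.47 kPa

s_u = 19.5 kPa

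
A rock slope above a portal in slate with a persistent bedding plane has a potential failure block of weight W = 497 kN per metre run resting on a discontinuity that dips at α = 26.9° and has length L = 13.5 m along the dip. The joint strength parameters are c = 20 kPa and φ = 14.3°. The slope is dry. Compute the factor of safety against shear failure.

FS = 1.70

Resolving the block weight along and normal to the plane and applying the Mohr–Coulomb strength on the joint:
N' = W cosα = 497·cos26.9° = 443.2 kN/m
Driving force T = W sinα = 497·sin26.9° = 224.9 kN/m
Resisting force R = c·L + N'·tanφ = 20·13.5 + 443.2·tan14.3° = 270.0 + 113.0 = 383.0 kN/m
FS = R / T = 383.0 / 224.9 = 1.703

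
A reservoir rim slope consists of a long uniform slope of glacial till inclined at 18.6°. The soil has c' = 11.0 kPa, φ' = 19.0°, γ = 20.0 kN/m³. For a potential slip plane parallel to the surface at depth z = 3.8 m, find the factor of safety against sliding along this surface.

For an infinite slope with a slip plane parallel to the surface (no pore pressure): FS = [c' + γz cos²β tanφ'] / [γz sinβ cosβ].
γz = 20.0·3.8 = 76.00 kN/m²
Numerator = 11.0 + 76.00·cos²18.6°·tan19.0° = 11.0 + 76.00·0.8983·0.3443 = 34.507 kPa
Denominator = 76.00·sin18.6°·cos18.6° = 76.00·0.3190·0.9478 = 22.975 kPa
FS = 34.507 / 22.975 = 1.502

FS = 1.50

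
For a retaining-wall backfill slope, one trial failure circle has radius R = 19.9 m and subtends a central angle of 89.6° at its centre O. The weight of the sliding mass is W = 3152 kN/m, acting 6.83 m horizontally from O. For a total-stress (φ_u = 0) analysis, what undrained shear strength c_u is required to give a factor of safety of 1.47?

FS = c_u·L_a·R / (W·d), so c_u = FS·W·d / (L_a·R).
Arc length L_a = R·θ = 19.9·(89.6°·π/180) = 19.9·1.5638 = 31.12 m
c_u = 1.47·3152·6.83 / (31.12·19.9) = 31646.4 / 619.29 = 51.10 kPa

c_u = 51.1 kPa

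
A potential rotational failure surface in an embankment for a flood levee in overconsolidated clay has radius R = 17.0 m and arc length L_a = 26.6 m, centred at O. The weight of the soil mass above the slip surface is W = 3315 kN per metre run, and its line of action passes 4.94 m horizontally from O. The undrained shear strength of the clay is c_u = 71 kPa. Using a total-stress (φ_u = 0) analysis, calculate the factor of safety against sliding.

FS = 1.96

Taking moments about the centre O, the resisting moment is provided by the undrained shear strength acting along the arc:
M_R = c_u·L_a·R = 71·26.60·17.0 = 32106.2 kN·m/m
M_D = W·d = 3315·4.94 = 16376.1 kN·m/m
FS = M_R / M_D = 32106.2 / 16376.1 = 1.961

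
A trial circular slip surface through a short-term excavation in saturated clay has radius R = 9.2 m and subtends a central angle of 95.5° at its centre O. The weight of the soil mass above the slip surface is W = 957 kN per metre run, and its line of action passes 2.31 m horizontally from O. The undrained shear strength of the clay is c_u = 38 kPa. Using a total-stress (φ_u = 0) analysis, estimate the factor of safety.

FS = 2.43

Taking moments about the centre O, the resisting moment is provided by the undrained shear strength acting along the arc:
Arc length L_a = R·θ = 9.2·(95.5°·π/180) = 9.2·1.6668 = 15.33 m
M_R = c_u·L_a·R = 38·15.33·9.2 = 5360.9 kN·m/m
M_D = W·d = 957·2.31 = 2210.7 kN·m/m
FS = M_R / M_D = 5360.9 / 2210.7 = 2.425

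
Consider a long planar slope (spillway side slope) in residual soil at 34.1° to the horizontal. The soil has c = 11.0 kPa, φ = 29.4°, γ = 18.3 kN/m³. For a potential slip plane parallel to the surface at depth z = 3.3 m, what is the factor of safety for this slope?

FS = 1.22

For an infinite slope with a slip plane parallel to the surface (no pore pressure): FS = [c + γz cos²β tanφ] / [γz sinβ cosβ].
γz = 18.3·3.3 = 60.39 kN/m²
Numerator = 11.0 + 60.39·cos²34.1°·tan29.4° = 11.0 + 60.39·0.6857·0.5635 = 34.332 kPa
Denominator = 60.39·sin34.1°·cos34.1° = 60.39·0.5606·0.8281 = 28.036 kPa
FS = 34.332 / 28.036 = 1.225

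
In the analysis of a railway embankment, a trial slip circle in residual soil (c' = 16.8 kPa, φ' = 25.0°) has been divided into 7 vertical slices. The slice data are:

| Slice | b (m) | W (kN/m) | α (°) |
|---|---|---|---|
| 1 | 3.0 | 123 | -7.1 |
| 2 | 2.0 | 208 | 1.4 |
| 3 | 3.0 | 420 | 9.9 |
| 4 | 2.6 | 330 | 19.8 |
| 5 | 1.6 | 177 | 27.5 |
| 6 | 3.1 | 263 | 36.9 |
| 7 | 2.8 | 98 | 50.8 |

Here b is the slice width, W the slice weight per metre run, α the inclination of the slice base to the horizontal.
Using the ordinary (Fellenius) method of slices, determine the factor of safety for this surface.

FS = 2.13

Ordinary method of slices: FS = Σ[c'·Δl_i + (W_i cosα_i)·tanφ'] / Σ W_i sinα_i, with Δl_i = b_i / cosα_i.
Slice 1: Δl = 3.0/cos(-7.1°) = 3.023 m; N'_1 = 123·cos(-7.1°) = 122.1; c'Δl = 50.79; W sinα = -15.2
Slice 2: Δl = 2.0/cos1.4° = 2.001 m; N'_2 = 208·cos1.4° = 207.9; c'Δl = 33.61; W sinα = 5.1
Slice 3: Δl = 3.0/cos9.9° = 3.045 m; N'_3 = 420·cos9.9° = 413.7; c'Δl = 51.16; W sinα = 72.2
Slice 4: Δl = 2.6/cos19.8° = 2.763 m; N'_4 = 330·cos19.8° = 310.5; c'Δl = 46.42; W sinα = 111.8
Slice 5: Δl = 1.6/cos27.5° = 1.804 m; N'_5 = 177·cos27.5° = 157.0; c'Δl = 30.30; W sinα = 81.7
Slice 6: Δl = 3.1/cos36.9° = 3.877 m; N'_6 = 263·cos36.9° = 210.3; c'Δl = 65.13; W sinα = 157.9
Slice 7: Δl = 2.8/cos50.8° = 4.430 m; N'_7 = 98·cos50.8° = 61.9; c'Δl = 74.43; W sinα = 75.9
Σc'Δl = 351.8 kN/m; ΣN' = 1483.5 kN/m; ΣW sinα = 489.5 kN/m
Resisting = 351.8 + 1483.5·tan25.0° = 351.8 + 691.8 = 1043.6 kN/m
FS = 1043.6 / 489.5 = 2.132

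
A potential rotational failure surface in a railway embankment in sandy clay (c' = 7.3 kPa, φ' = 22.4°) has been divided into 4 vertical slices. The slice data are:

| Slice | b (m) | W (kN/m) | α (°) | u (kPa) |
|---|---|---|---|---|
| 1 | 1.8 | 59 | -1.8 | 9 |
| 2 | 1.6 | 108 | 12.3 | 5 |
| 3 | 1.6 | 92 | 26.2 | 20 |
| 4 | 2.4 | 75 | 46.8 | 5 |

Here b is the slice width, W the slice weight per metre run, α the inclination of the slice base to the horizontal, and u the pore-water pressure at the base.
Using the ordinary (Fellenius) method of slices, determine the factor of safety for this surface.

Ordinary method of slices: FS = Σ[c'·Δl_i + (W_i cosα_i − u_i·Δl_i)·tanφ'] / Σ W_i sinα_i, with Δl_i = b_i / cosα_i.
Slice 1: Δl = 1.8/cos(-1.8°) = 1.801 m; N'_1 = 59·cos(-1.8°) − 9·1.801 = 42.8; c'Δl = 13.15; W sinα = -1.9
Slice 2: Δl = 1.6/cos12.3° = 1.638 m; N'_2 = 108·cos12.3° − 5·1.638 = 97.3; c'Δl = 11.95; W sinα = 23.0
Slice 3: Δl = 1.6/cos26.2° = 1.783 m; N'_3 = 92·cos26.2° − 20·1.783 = 46.9; c'Δl = 13.02; W sinα = 40.6
Slice 4: Δl = 2.4/cos46.8° = 3.506 m; N'_4 = 75·cos46.8° − 5·3.506 = 33.8; c'Δl = 25.59; W sinα = 54.7
Σc'Δl = 63.7 kN/m; ΣN' = 220.8 kN/m; ΣW sinα = 116.4 kN/m
Resisting = 63.7 + 220.8·tan22.4° = 63.7 + 91.0 = 154.7 kN/m
FS = 154.7 / 116.4 = 1.329

FS = 1.33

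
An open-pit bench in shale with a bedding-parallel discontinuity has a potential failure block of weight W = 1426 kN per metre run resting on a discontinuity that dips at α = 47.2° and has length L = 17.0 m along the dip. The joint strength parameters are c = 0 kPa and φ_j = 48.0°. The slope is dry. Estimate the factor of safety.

FS = 1.03

Resolving the block weight along and normal to the plane and applying the Mohr–Coulomb strength on the joint:
N' = W cosα = 1426·cos47.2° = 968.9 kN/m
Driving force T = W sinα = 1426·sin47.2° = 1046.3 kN/m
Resisting force R = c·L + N'·tanφ_j = 0·17.0 + 968.9·tan48.0° = 0.0 + 1076.1 = 1076.1 kN/m
FS = R / T = 1076.1 / 1046.3 = 1.028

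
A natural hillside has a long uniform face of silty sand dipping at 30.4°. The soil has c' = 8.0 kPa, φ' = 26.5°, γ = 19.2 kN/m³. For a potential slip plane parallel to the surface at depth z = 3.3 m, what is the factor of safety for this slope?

FS = 1.14

For an infinite slope with a slip plane parallel to the surface (no pore pressure): FS = [c' + γz cos²β tanφ'] / [γz sinβ cosβ].
γz = 19.2·3.3 = 63.36 kN/m²
Numerator = 8.0 + 63.36·cos²30.4°·tan26.5° = 8.0 + 63.36·0.7439·0.4986 = 31.501 kPa
Denominator = 63.36·sin30.4°·cos30.4° = 63.36·0.5060·0.8625 = 27.654 kPa
FS = 31.501 / 27.654 = 1.139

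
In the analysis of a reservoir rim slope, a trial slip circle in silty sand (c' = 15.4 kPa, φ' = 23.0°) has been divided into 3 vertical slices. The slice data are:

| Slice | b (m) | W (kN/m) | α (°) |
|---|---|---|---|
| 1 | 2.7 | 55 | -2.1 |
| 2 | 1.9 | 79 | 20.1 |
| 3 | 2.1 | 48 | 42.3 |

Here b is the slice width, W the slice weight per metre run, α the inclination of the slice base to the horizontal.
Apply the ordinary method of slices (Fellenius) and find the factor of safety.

FS = 3.24

Ordinary method of slices: FS = Σ[c'·Δl_i + (W_i cosα_i)·tanφ'] / Σ W_i sinα_i, with Δl_i = b_i / cosα_i.
Slice 1: Δl = 2.7/cos(-2.1°) = 2.702 m; N'_1 = 55·cos(-2.1°) = 55.0; c'Δl = 41.61; W sinα = -2.0
Slice 2: Δl = 1.9/cos20.1° = 2.023 m; N'_2 = 79·cos20.1° = 74.2; c'Δl = 31.16; W sinα = 27.1
Slice 3: Δl = 2.1/cos42.3° = 2.839 m; N'_3 = 48·cos42.3° = 35.5; c'Δl = 43.72; W sinα = 32.3
Σc'Δl = 116.5 kN/m; ΣN' = 164.7 kN/m; ΣW sinα = 57.4 kN/m
Resisting = 116.5 + 164.7·tan23.0° = 116.5 + 69.9 = 186.4 kN/m
FS = 186.4 / 57.4 = 3.245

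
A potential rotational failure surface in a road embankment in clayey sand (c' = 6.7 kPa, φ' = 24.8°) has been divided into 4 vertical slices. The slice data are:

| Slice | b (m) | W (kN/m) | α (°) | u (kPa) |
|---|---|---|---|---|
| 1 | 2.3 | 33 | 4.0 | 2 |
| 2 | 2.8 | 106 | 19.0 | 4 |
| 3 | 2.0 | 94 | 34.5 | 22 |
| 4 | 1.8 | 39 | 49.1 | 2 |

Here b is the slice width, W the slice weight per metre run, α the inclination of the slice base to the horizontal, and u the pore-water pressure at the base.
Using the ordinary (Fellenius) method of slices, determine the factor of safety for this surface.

FS = 1.21

Ordinary method of slices: FS = Σ[c'·Δl_i + (W_i cosα_i − u_i·Δl_i)·tanφ'] / Σ W_i sinα_i, with Δl_i = b_i / cosα_i.
Slice 1: Δl = 2.3/cos4.0° = 2.306 m; N'_1 = 33·cos4.0° − 2·2.306 = 28.3; c'Δl = 15.45; W sinα = 2.3
Slice 2: Δl = 2.8/cos19.0° = 2.961 m; N'_2 = 106·cos19.0° − 4·2.961 = 88.4; c'Δl = 19.84; W sinα = 34.5
Slice 3: Δl = 2.0/cos34.5° = 2.427 m; N'_3 = 94·cos34.5° − 22·2.427 = 24.1; c'Δl = 16.26; W sinα = 53.2
Slice 4: Δl = 1.8/cos49.1° = 2.749 m; N'_4 = 39·cos49.1° − 2·2.749 = 20.0; c'Δl = 18.42; W sinα = 29.5
Σc'Δl = 70.0 kN/m; ΣN' = 160.8 kN/m; ΣW sinα = 119.5 kN/m
Resisting = 70.0 + 160.8·tan24.8° = 70.0 + 74.3 = 144.3 kN/m
FS = 144.3 / 119.5 = 1.207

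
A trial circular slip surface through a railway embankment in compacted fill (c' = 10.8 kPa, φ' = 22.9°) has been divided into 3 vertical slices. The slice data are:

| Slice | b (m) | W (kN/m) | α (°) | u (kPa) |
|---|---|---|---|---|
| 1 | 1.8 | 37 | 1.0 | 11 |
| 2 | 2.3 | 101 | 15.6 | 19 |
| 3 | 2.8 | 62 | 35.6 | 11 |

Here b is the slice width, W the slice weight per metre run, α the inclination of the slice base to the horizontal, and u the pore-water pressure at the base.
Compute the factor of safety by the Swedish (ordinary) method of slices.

Ordinary method of slices: FS = Σ[c'·Δl_i + (W_i cosα_i − u_i·Δl_i)·tanφ'] / Σ W_i sinα_i, with Δl_i = b_i / cosα_i.
Slice 1: Δl = 1.8/cos1.0° = 1.800 m; N'_1 = 37·cos1.0° − 11·1.800 = 17.2; c'Δl = 19.44; W sinα = 0.6
Slice 2: Δl = 2.3/cos15.6° = 2.388 m; N'_2 = 101·cos15.6° − 19·2.388 = 51.9; c'Δl = 25.79; W sinα = 27.2
Slice 3: Δl = 2.8/cos35.6° = 3.444 m; N'_3 = 62·cos35.6° − 11·3.444 = 12.5; c'Δl = 37.19; W sinα = 36.1
Σc'Δl = 82.4 kN/m; ΣN' = 81.6 kN/m; ΣW sinα = 63.9 kN/m
Resisting = 82.4 + 81.6·tan22.9° = 82.4 + 34.5 = 116.9 kN/m
FS = 116.9 / 63.9 = 1.830

FS = 1.83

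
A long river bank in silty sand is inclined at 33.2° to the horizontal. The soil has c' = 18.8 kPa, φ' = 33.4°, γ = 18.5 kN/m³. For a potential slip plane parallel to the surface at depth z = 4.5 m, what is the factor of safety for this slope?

FS = 1.50

For an infinite slope with a slip plane parallel to the surface (no pore pressure): FS = [c' + γz cos²β tanφ'] / [γz sinβ cosβ].
γz = 18.5·4.5 = 83.25 kN/m²
Numerator = 18.8 + 83.25·cos²33.2°·tan33.4° = 18.8 + 83.25·0.7002·0.6594 = 57.235 kPa
Denominator = 83.25·sin33.2°·cos33.2° = 83.25·0.5476·0.8368 = 38.144 kPa
FS = 57.235 / 38.144 = 1.501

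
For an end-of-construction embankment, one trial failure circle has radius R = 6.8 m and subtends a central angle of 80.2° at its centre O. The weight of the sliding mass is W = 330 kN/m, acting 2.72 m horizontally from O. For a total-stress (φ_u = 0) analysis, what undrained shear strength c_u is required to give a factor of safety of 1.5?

c_u = 20.8 kPa

FS = c_u·L_a·R / (W·d), so c_u = FS·W·d / (L_a·R).
Arc length L_a = R·θ = 6.8·(80.2°·π/180) = 6.8·1.3998 = 9.52 m
c_u = 1.5·330·2.72 / (9.52·6.8) = 1346.4 / 64.72 = 20.80 kPa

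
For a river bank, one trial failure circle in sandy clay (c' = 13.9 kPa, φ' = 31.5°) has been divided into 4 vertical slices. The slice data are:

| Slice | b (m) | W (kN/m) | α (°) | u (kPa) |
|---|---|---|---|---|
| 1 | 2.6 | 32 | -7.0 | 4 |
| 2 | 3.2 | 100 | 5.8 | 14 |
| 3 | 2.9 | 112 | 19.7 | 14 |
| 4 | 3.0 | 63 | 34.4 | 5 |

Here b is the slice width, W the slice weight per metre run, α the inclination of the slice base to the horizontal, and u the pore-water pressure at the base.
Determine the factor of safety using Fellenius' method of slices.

Ordinary method of slices: FS = Σ[c'·Δl_i + (W_i cosα_i − u_i·Δl_i)·tanφ'] / Σ W_i sinα_i, with Δl_i = b_i / cosα_i.
Slice 1: Δl = 2.6/cos(-7.0°) = 2.620 m; N'_1 = 32·cos(-7.0°) − 4·2.620 = 21.3; c'Δl = 36.41; W sinα = -3.9
Slice 2: Δl = 3.2/cos5.8° = 3.216 m; N'_2 = 100·cos5.8° − 14·3.216 = 54.5; c'Δl = 44.71; W sinα = 10.1
Slice 3: Δl = 2.9/cos19.7° = 3.080 m; N'_3 = 112·cos19.7° − 14·3.080 = 62.3; c'Δl = 42.82; W sinα = 37.8
Slice 4: Δl = 3.0/cos34.4° = 3.636 m; N'_4 = 63·cos34.4° − 5·3.636 = 33.8; c'Δl = 50.54; W sinα = 35.6
Σc'Δl = 174.5 kN/m; ΣN' = 171.9 kN/m; ΣW sinα = 79.6 kN/m
Resisting = 174.5 + 171.9·tan31.5° = 174.5 + 105.3 = 279.8 kN/m
FS = 279.8 / 79.6 = 3.517

FS = 3.52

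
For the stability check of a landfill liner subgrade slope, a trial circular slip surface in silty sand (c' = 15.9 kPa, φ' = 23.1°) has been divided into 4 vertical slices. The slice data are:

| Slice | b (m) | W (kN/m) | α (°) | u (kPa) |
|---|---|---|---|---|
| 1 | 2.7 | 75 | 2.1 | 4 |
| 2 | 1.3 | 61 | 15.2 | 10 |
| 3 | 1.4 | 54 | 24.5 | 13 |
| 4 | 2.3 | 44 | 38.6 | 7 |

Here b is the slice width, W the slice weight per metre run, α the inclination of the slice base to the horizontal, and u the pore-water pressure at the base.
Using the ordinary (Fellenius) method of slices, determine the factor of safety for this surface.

FS = 2.93

Ordinary method of slices: FS = Σ[c'·Δl_i + (W_i cosα_i − u_i·Δl_i)·tanφ'] / Σ W_i sinα_i, with Δl_i = b_i / cosα_i.
Slice 1: Δl = 2.7/cos2.1° = 2.702 m; N'_1 = 75·cos2.1° − 4·2.702 = 64.1; c'Δl = 42.96; W sinα = 2.7
Slice 2: Δl = 1.3/cos15.2° = 1.347 m; N'_2 = 61·cos15.2° − 10·1.347 = 45.4; c'Δl = 21.42; W sinα = 16.0
Slice 3: Δl = 1.4/cos24.5° = 1.539 m; N'_3 = 54·cos24.5° − 13·1.539 = 29.1; c'Δl = 24.46; W sinα = 22.4
Slice 4: Δl = 2.3/cos38.6° = 2.943 m; N'_4 = 44·cos38.6° − 7·2.943 = 13.8; c'Δl = 46.79; W sinα = 27.5
Σc'Δl = 135.6 kN/m; ΣN' = 152.5 kN/m; ΣW sinα = 68.6 kN/m
Resisting = 135.6 + 152.5·tan23.1° = 135.6 + 65.0 = 200.7 kN/m
FS = 200.7 / 68.6 = 2.926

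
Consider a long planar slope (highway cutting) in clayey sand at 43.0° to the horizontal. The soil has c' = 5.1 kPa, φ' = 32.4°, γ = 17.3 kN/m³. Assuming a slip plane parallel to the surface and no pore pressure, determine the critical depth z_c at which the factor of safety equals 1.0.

Setting FS = 1.00 in FS = [c' + γz cos²β tanφ'] / [γz sinβ cosβ] and solving for z:
z = c' / [γ cosβ (FS·sinβ − cosβ·tanφ')]
  = 5.1 / [17.3·cos43.0°·(1.00·sin43.0° − cos43.0°·tan32.4°)]
  = 5.1 / [17.3·0.7314·(1.00·0.6820 − 0.7314·0.6346)]
  = 5.1 / 2.7565 = 1.850 m

z_c = 1.85 m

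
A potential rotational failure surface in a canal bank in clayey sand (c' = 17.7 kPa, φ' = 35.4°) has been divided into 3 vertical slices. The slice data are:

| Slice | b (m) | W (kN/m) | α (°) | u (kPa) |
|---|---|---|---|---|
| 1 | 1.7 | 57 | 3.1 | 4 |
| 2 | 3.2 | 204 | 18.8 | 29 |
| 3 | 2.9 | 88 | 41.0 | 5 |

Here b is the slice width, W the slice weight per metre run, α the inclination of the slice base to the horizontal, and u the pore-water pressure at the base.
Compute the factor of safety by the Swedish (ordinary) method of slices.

Ordinary method of slices: FS = Σ[c'·Δl_i + (W_i cosα_i − u_i·Δl_i)·tanφ'] / Σ W_i sinα_i, with Δl_i = b_i / cosα_i.
Slice 1: Δl = 1.7/cos3.1° = 1.702 m; N'_1 = 57·cos3.1° − 4·1.702 = 50.1; c'Δl = 30.13; W sinα = 3.1
Slice 2: Δl = 3.2/cos18.8° = 3.380 m; N'_2 = 204·cos18.8° − 29·3.380 = 95.1; c'Δl = 59.83; W sinα = 65.7
Slice 3: Δl = 2.9/cos41.0° = 3.843 m; N'_3 = 88·cos41.0° − 5·3.843 = 47.2; c'Δl = 68.01; W sinα = 57.7
Σc'Δl = 158.0 kN/m; ΣN' = 192.4 kN/m; ΣW sinα = 126.6 kN/m
Resisting = 158.0 + 192.4·tan35.4° = 158.0 + 136.7 = 294.7 kN/m
FS = 294.7 / 126.6 = 2.329

FS = 2.33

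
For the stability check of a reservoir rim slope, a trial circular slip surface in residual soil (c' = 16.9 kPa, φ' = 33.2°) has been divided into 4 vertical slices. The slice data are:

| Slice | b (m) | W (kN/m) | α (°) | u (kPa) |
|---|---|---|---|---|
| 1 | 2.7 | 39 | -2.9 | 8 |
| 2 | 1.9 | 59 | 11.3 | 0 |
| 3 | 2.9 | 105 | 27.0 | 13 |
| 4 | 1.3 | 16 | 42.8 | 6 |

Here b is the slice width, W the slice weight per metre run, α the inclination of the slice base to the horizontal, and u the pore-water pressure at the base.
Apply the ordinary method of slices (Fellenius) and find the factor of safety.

FS = 3.62

Ordinary method of slices: FS = Σ[c'·Δl_i + (W_i cosα_i − u_i·Δl_i)·tanφ'] / Σ W_i sinα_i, with Δl_i = b_i / cosα_i.
Slice 1: Δl = 2.7/cos(-2.9°) = 2.703 m; N'_1 = 39·cos(-2.9°) − 8·2.703 = 17.3; c'Δl = 45.69; W sinα = -2.0
Slice 2: Δl = 1.9/cos11.3° = 1.938 m; N'_2 = 59·cos11.3° − 0·1.938 = 57.9; c'Δl = 32.74; W sinα = 11.6
Slice 3: Δl = 2.9/cos27.0° = 3.255 m; N'_3 = 105·cos27.0° − 13·3.255 = 51.2; c'Δl = 55.01; W sinα = 47.7
Slice 4: Δl = 1.3/cos42.8° = 1.772 m; N'_4 = 16·cos42.8° − 6·1.772 = 1.1; c'Δl = 29.94; W sinα = 10.9
Σc'Δl = 163.4 kN/m; ΣN' = 127.5 kN/m; ΣW sinα = 68.1 kN/m
Resisting = 163.4 + 127.5·tan33.2° = 163.4 + 83.5 = 246.8 kN/m
FS = 246.8 / 68.1 = 3.623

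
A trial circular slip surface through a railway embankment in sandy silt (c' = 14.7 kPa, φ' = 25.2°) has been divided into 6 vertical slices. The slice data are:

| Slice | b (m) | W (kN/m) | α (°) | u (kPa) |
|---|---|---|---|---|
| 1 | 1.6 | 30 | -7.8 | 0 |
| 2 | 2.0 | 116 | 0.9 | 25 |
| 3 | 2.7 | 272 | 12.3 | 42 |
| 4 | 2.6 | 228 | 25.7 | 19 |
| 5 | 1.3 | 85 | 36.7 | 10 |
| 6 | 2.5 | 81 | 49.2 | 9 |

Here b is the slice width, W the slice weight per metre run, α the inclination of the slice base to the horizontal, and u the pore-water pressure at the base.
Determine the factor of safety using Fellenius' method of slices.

FS = 1.63

Ordinary method of slices: FS = Σ[c'·Δl_i + (W_i cosα_i − u_i·Δl_i)·tanφ'] / Σ W_i sinα_i, with Δl_i = b_i / cosα_i.
Slice 1: Δl = 1.6/cos(-7.8°) = 1.615 m; N'_1 = 30·cos(-7.8°) − 0·1.615 = 29.7; c'Δl = 23.74; W sinα = -4.1
Slice 2: Δl = 2.0/cos0.9° = 2.000 m; N'_2 = 116·cos0.9° − 25·2.000 = 66.0; c'Δl = 29.40; W sinα = 1.8
Slice 3: Δl = 2.7/cos12.3° = 2.763 m; N'_3 = 272·cos12.3° − 42·2.763 = 149.7; c'Δl = 40.62; W sinα = 57.9
Slice 4: Δl = 2.6/cos25.7° = 2.885 m; N'_4 = 228·cos25.7° − 19·2.885 = 150.6; c'Δl = 42.42; W sinα = 98.9
Slice 5: Δl = 1.3/cos36.7° = 1.621 m; N'_5 = 85·cos36.7° − 10·1.621 = 51.9; c'Δl = 23.83; W sinα = 50.8
Slice 6: Δl = 2.5/cos49.2° = 3.826 m; N'_6 = 81·cos49.2° − 9·3.826 = 18.5; c'Δl = 56.24; W sinα = 61.3
Σc'Δl = 216.3 kN/m; ΣN' = 466.4 kN/m; ΣW sinα = 266.7 kN/m
Resisting = 216.3 + 466.4·tan25.2° = 216.3 + 219.5 = 435.8 kN/m
FS = 435.8 / 266.7 = 1.634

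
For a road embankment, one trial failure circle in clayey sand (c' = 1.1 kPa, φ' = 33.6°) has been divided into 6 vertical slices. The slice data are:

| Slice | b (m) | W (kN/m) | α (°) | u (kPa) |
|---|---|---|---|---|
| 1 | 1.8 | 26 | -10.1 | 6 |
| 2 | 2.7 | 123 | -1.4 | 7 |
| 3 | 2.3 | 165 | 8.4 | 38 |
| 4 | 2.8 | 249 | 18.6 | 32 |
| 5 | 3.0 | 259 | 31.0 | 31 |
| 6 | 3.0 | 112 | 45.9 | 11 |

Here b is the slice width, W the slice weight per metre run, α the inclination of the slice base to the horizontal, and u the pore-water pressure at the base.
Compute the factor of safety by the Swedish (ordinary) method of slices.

Ordinary method of slices: FS = Σ[c'·Δl_i + (W_i cosα_i − u_i·Δl_i)·tanφ'] / Σ W_i sinα_i, with Δl_i = b_i / cosα_i.
Slice 1: Δl = 1.8/cos(-10.1°) = 1.828 m; N'_1 = 26·cos(-10.1°) − 6·1.828 = 14.6; c'Δl = 2.01; W sinα = -4.6
Slice 2: Δl = 2.7/cos(-1.4°) = 2.701 m; N'_2 = 123·cos(-1.4°) − 7·2.701 = 104.1; c'Δl = 2.97; W sinα = -3.0
Slice 3: Δl = 2.3/cos8.4° = 2.325 m; N'_3 = 165·cos8.4° − 38·2.325 = 74.9; c'Δl = 2.56; W sinα = 24.1
Slice 4: Δl = 2.8/cos18.6° = 2.954 m; N'_4 = 249·cos18.6° − 32·2.954 = 141.5; c'Δl = 3.25; W sinα = 79.4
Slice 5: Δl = 3.0/cos31.0° = 3.500 m; N'_5 = 259·cos31.0° − 31·3.500 = 113.5; c'Δl = 3.85; W sinα = 133.4
Slice 6: Δl = 3.0/cos45.9° = 4.311 m; N'_6 = 112·cos45.9° − 11·4.311 = 30.5; c'Δl = 4.74; W sinα = 80.4
Σc'Δl = 19.4 kN/m; ΣN' = 479.1 kN/m; ΣW sinα = 309.8 kN/m
Resisting = 19.4 + 479.1·tan33.6° = 19.4 + 318.3 = 337.7 kN/m
FS = 337.7 / 309.8 = 1.090

FS = 1.09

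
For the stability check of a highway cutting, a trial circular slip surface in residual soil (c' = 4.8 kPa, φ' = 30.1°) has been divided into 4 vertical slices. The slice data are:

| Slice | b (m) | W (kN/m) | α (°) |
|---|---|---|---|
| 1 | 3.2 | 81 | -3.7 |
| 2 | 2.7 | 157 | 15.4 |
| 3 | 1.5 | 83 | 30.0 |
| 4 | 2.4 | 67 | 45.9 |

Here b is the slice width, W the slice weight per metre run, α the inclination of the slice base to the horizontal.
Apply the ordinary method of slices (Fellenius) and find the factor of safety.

Ordinary method of slices: FS = Σ[c'·Δl_i + (W_i cosα_i)·tanφ'] / Σ W_i sinα_i, with Δl_i = b_i / cosα_i.
Slice 1: Δl = 3.2/cos(-3.7°) = 3.207 m; N'_1 = 81·cos(-3.7°) = 80.8; c'Δl = 15.39; W sinα = -5.2
Slice 2: Δl = 2.7/cos15.4° = 2.801 m; N'_2 = 157·cos15.4° = 151.4; c'Δl = 13.44; W sinα = 41.7
Slice 3: Δl = 1.5/cos30.0° = 1.732 m; N'_3 = 83·cos30.0° = 71.9; c'Δl = 8.31; W sinα = 41.5
Slice 4: Δl = 2.4/cos45.9° = 3.449 m; N'_4 = 67·cos45.9° = 46.6; c'Δl = 16.55; W sinα = 48.1
Σc'Δl = 53.7 kN/m; ΣN' = 350.7 kN/m; ΣW sinα = 126.1 kN/m
Resisting = 53.7 + 350.7·tan30.1° = 53.7 + 203.3 = 257.0 kN/m
FS = 257.0 / 126.1 = 2.038

FS = 2.04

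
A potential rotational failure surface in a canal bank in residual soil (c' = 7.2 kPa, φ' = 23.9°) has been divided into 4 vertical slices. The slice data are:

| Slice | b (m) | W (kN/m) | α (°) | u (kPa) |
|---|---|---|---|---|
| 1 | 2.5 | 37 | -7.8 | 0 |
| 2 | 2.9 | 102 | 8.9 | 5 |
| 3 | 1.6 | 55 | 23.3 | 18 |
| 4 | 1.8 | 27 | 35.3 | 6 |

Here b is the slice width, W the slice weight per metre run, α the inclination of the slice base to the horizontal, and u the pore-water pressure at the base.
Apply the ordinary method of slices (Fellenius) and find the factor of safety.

FS = 2.80

Ordinary method of slices: FS = Σ[c'·Δl_i + (W_i cosα_i − u_i·Δl_i)·tanφ'] / Σ W_i sinα_i, with Δl_i = b_i / cosα_i.
Slice 1: Δl = 2.5/cos(-7.8°) = 2.523 m; N'_1 = 37·cos(-7.8°) − 0·2.523 = 36.7; c'Δl = 18.17; W sinα = -5.0
Slice 2: Δl = 2.9/cos8.9° = 2.935 m; N'_2 = 102·cos8.9° − 5·2.935 = 86.1; c'Δl = 21.13; W sinα = 15.8
Slice 3: Δl = 1.6/cos23.3° = 1.742 m; N'_3 = 55·cos23.3° − 18·1.742 = 19.2; c'Δl = 12.54; W sinα = 21.8
Slice 4: Δl = 1.8/cos35.3° = 2.206 m; N'_4 = 27·cos35.3° − 6·2.206 = 8.8; c'Δl = 15.88; W sinα = 15.6
Σc'Δl = 67.7 kN/m; ΣN' = 150.7 kN/m; ΣW sinα = 48.1 kN/m
Resisting = 67.7 + 150.7·tan23.9° = 67.7 + 66.8 = 134.5 kN/m
FS = 134.5 / 48.1 = 2.796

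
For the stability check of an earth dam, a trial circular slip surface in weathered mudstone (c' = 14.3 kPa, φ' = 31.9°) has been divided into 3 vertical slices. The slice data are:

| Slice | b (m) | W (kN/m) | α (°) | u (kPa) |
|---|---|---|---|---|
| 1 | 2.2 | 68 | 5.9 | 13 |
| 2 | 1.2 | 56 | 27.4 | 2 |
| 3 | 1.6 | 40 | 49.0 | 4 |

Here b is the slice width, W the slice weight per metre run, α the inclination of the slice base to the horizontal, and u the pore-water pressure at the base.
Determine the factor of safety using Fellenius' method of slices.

FS = 2.38

Ordinary method of slices: FS = Σ[c'·Δl_i + (W_i cosα_i − u_i·Δl_i)·tanφ'] / Σ W_i sinα_i, with Δl_i = b_i / cosα_i.
Slice 1: Δl = 2.2/cos5.9° = 2.212 m; N'_1 = 68·cos5.9° − 13·2.212 = 38.9; c'Δl = 31.63; W sinα = 7.0
Slice 2: Δl = 1.2/cos27.4° = 1.352 m; N'_2 = 56·cos27.4° − 2·1.352 = 47.0; c'Δl = 19.33; W sinα = 25.8
Slice 3: Δl = 1.6/cos49.0° = 2.439 m; N'_3 = 40·cos49.0° − 4·2.439 = 16.5; c'Δl = 34.87; W sinα = 30.2
Σc'Δl = 85.8 kN/m; ΣN' = 102.4 kN/m; ΣW sinα = 62.9 kN/m
Resisting = 85.8 + 102.4·tan31.9° = 85.8 + 63.7 = 149.6 kN/m
FS = 149.6 / 62.9 = 2.376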